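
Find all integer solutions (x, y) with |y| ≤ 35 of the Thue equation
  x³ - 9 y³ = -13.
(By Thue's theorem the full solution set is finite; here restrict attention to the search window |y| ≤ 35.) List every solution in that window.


The equation is x³ - 9y³ = -13. For fixed y, x³ = 9·y³ − 13, so a solution requires the RHS to be a perfect cube.
Strategy: iterate y from -35 to 35, compute RHS = 9·y³ − 13, and check whether it is a (positive or negative) perfect cube.
Check small values of y:
  y = 0: RHS = -13 is not a perfect cube.
  y = 1: RHS = -4 is not a perfect cube.
  y = -1: RHS = -22 is not a perfect cube.
  y = 2: RHS = 59 is not a perfect cube.
  y = -2: RHS = -85 is not a perfect cube.
  y = 3: RHS = 230 is not a perfect cube.
  y = -3: RHS = -256 is not a perfect cube.
Continuing the search up to |y| = 35 finds no solutions either.
No (x, y) in the scanned range satisfies the equation.

No integer solutions with |y| ≤ 35.


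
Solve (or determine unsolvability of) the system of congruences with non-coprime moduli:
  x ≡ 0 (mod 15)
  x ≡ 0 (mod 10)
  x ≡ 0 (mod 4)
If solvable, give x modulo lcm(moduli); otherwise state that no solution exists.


Moduli 15, 10, 4 are not pairwise coprime, so CRT works modulo lcm(m_i) when all pairwise compatibility conditions hold.
Pairwise compatibility: gcd(m_i, m_j) must divide a_i - a_j for every pair.
Merge one congruence at a time:
  Start: x ≡ 0 (mod 15).
  Combine with x ≡ 0 (mod 10): gcd(15, 10) = 5; 0 - 0 = 0, which IS divisible by 5, so compatible.
    Write x = 0 + 15·t and substitute into x ≡ 0 (mod 10): 15·t ≡ 0 − 0 = 0 (mod 10).
    Divide the congruence (and modulus) by g = 5: 3·t ≡ 0 (mod 2).
    Reduce coefficients mod 2: 1·t ≡ 0 (mod 2).
    So t ≡ 0 (mod 2).
    Then x = 0 + 15·0 = 0, valid modulo lcm(15, 10) = 30: x ≡ 0 (mod 30).
  Combine with x ≡ 0 (mod 4): gcd(30, 4) = 2; 0 - 0 = 0, which IS divisible by 2, so compatible.
    Write x = 0 + 30·t and substitute into x ≡ 0 (mod 4): 30·t ≡ 0 − 0 = 0 (mod 4).
    Divide the congruence (and modulus) by g = 2: 15·t ≡ 0 (mod 2).
    Reduce coefficients mod 2: 1·t ≡ 0 (mod 2).
    So t ≡ 0 (mod 2).
    Then x = 0 + 30·0 = 0, valid modulo lcm(30, 4) = 60: x ≡ 0 (mod 60).
Verify: 0 mod 15 = 0, 0 mod 10 = 0, 0 mod 4 = 0.

x ≡ 0 (mod 60).


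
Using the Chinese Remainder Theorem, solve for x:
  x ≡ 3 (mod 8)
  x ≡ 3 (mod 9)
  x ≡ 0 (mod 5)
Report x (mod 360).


Moduli 8, 9, 5 are pairwise coprime; by CRT there is a unique solution modulo M = 8 · 9 · 5 = 360.
Solve pairwise, accumulating the modulus:
  Start with x ≡ 3 (mod 8).
  Combine with x ≡ 3 (mod 9): since gcd(8, 9) = 1, we get a unique residue mod 72.
    Write x = 3 + 8·t and substitute into x ≡ 3 (mod 9): 8·t ≡ 3 − 3 = 0 (mod 9).
    The inverse of 8 mod 9 is 8 (since 8·8 = 64 = 7·9 + 1), so t ≡ 8·0 = 0 ≡ 0 (mod 9).
    Then x = 3 + 8·0 = 3, valid modulo lcm(8, 9) = 72: x ≡ 3 (mod 72).
  Combine with x ≡ 0 (mod 5): since gcd(72, 5) = 1, we get a unique residue mod 360.
    Write x = 3 + 72·t and substitute into x ≡ 0 (mod 5): 72·t ≡ 0 − 3 = -3 (mod 5).
    Reduce coefficients mod 5: 2·t ≡ 2 (mod 5).
    The inverse of 2 mod 5 is 3 (since 2·3 = 6 = 1·5 + 1), so t ≡ 3·2 = 6 ≡ 1 (mod 5).
    Then x = 3 + 72·1 = 75, valid modulo lcm(72, 5) = 360: x ≡ 75 (mod 360).
Verify: 75 mod 8 = 3 ✓, 75 mod 9 = 3 ✓, 75 mod 5 = 0 ✓.

x ≡ 75 (mod 360).


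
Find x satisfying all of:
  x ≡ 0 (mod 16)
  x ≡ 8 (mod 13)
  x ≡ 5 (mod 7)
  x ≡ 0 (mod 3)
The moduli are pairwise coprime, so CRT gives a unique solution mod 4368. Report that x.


Product of moduli M = 16 · 13 · 7 · 3 = 4368.
Merge one congruence at a time:
  Start: x ≡ 0 (mod 16).
  Combine with x ≡ 8 (mod 13); new modulus lcm = 208.
    Write x = 0 + 16·t and substitute into x ≡ 8 (mod 13): 16·t ≡ 8 − 0 = 8 (mod 13).
    Reduce coefficients mod 13: 3·t ≡ 8 (mod 13).
    The inverse of 3 mod 13 is 9 (since 3·9 = 27 = 2·13 + 1), so t ≡ 9·8 = 72 ≡ 7 (mod 13).
    Then x = 0 + 16·7 = 112, valid modulo lcm(16, 13) = 208: x ≡ 112 (mod 208).
  Combine with x ≡ 5 (mod 7); new modulus lcm = 1456.
    Write x = 112 + 208·t and substitute into x ≡ 5 (mod 7): 208·t ≡ 5 − 112 = -107 (mod 7).
    Reduce coefficients mod 7: 5·t ≡ 5 (mod 7).
    The inverse of 5 mod 7 is 3 (since 5·3 = 15 = 2·7 + 1), so t ≡ 3·5 = 15 ≡ 1 (mod 7).
    Then x = 112 + 208·1 = 320, valid modulo lcm(208, 7) = 1456: x ≡ 320 (mod 1456).
  Combine with x ≡ 0 (mod 3); new modulus lcm = 4368.
    Write x = 320 + 1456·t and substitute into x ≡ 0 (mod 3): 1456·t ≡ 0 − 320 = -320 (mod 3).
    Reduce coefficients mod 3: 1·t ≡ 1 (mod 3).
    So t ≡ 1 (mod 3).
    Then x = 320 + 1456·1 = 1776, valid modulo lcm(1456, 3) = 4368: x ≡ 1776 (mod 4368).
Verify against each original: 1776 mod 16 = 0, 1776 mod 13 = 8, 1776 mod 7 = 5, 1776 mod 3 = 0.

x ≡ 1776 (mod 4368).


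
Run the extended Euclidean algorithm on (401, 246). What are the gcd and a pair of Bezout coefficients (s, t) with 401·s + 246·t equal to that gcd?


Euclidean algorithm on (401, 246) — divide until remainder is 0:
  401 = 1 · 246 + 155
  246 = 1 · 155 + 91
  155 = 1 · 91 + 64
  91 = 1 · 64 + 27
  64 = 2 · 27 + 10
  27 = 2 · 10 + 7
  10 = 1 · 7 + 3
  7 = 2 · 3 + 1
  3 = 3 · 1 + 0
gcd(401, 246) = 1.
Track Bezout coefficients alongside the remainders: start with r₀ = 401 = a·1 + b·0 (s = 1, t = 0) and r₁ = 246 = a·0 + b·1 (s = 0, t = 1); each new remainder r_{k+1} = r_{k-1} − q_k·r_k inherits s_{k+1} = s_{k-1} − q_k·s_k, t_{k+1} = t_{k-1} − q_k·t_k, so r_k = a·s_k + b·t_k at every step:
  q = 1: r = 155, s = 1 − 1·0 = 1, t = 0 − 1·1 = -1  (check: 401·1 + 246·(-1) = 155)
  q = 1: r = 91, s = 0 − 1·1 = -1, t = 1 − 1·(-1) = 2  (check: 401·(-1) + 246·2 = 91)
  q = 1: r = 64, s = 1 − 1·(-1) = 2, t = -1 − 1·2 = -3  (check: 401·2 + 246·(-3) = 64)
  q = 1: r = 27, s = -1 − 1·2 = -3, t = 2 − 1·(-3) = 5  (check: 401·(-3) + 246·5 = 27)
  q = 2: r = 10, s = 2 − 2·(-3) = 8, t = -3 − 2·5 = -13  (check: 401·8 + 246·(-13) = 10)
  q = 2: r = 7, s = -3 − 2·8 = -19, t = 5 − 2·(-13) = 31  (check: 401·(-19) + 246·31 = 7)
  q = 1: r = 3, s = 8 − 1·(-19) = 27, t = -13 − 1·31 = -44  (check: 401·27 + 246·(-44) = 3)
  q = 2: r = 1, s = -19 − 2·27 = -73, t = 31 − 2·(-44) = 119  (check: 401·(-73) + 246·119 = 1)
The row with r = 1 (the gcd) gives the Bezout coefficients s = -73, t = 119.
Result: 401 · (-73) + 246 · (119) = 1.

gcd(401, 246) = 1; s = -73, t = 119 (check: 401·(-73) + 246·119 = 1).


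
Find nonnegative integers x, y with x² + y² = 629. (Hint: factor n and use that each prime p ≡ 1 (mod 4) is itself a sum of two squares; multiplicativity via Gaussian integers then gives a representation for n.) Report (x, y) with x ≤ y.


Step 1: Factor n = 629 = 17 · 37.
Step 2: Check the mod-4 condition on each prime factor: 17 ≡ 1 (mod 4), exponent 1; 37 ≡ 1 (mod 4), exponent 1.
All primes ≡ 3 (mod 4) appear to even exponent (or don't appear), so by the two-squares theorem n IS expressible as a sum of two squares.
Step 3: Build a representation. Here n = 17 · 37 is a product of primes ≡ 1 (mod 4). Each prime p ≡ 1 (mod 4) is itself a sum of two squares; find a² by testing p − a² for a perfect square:
  17: 17 − 1² = 16 = 4² ⇒ 17 = 1² + 4².
  37: 37 − 1² = 36 = 6² ⇒ 37 = 1² + 6².
  Combine using the Brahmagupta–Fibonacci identity (a² + b²)(c² + d²) = (ac − bd)² + (ad + bc)² = (ac + bd)² + (ad − bc)²:
  17 · 37 = 629: from (1² + 4²)(1² + 6²), take (1·1 − 4·6, 1·6 + 4·1) = (1 − 24, 6 + 4) = (-23, 10); dropping signs (only squares matter) gives (23, 10); check 23² + 10² = 529 + 100 = 629 ✓.
Step 4: Order so x ≤ y and verify: 10² + 23² = 100 + 529 = 629 = n. ✓

n = 629 = 10² + 23² (one valid representation with x ≤ y).


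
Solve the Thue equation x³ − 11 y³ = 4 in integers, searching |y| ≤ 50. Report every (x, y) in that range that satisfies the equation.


The equation is x³ - 11y³ = 4. For fixed y, x³ = 11·y³ + 4, so a solution requires the RHS to be a perfect cube.
Strategy: iterate y from -50 to 50, compute RHS = 11·y³ + 4, and check whether it is a (positive or negative) perfect cube.
Check small values of y:
  y = 0: RHS = 4 is not a perfect cube.
  y = 1: RHS = 15 is not a perfect cube.
  y = -1: RHS = -7 is not a perfect cube.
  y = 2: RHS = 92 is not a perfect cube.
  y = -2: RHS = -84 is not a perfect cube.
  y = 3: RHS = 301 is not a perfect cube.
  y = -3: RHS = -293 is not a perfect cube.
Continuing the search up to |y| = 50 finds no solutions either.
No (x, y) in the scanned range satisfies the equation.

No integer solutions with |y| ≤ 50.


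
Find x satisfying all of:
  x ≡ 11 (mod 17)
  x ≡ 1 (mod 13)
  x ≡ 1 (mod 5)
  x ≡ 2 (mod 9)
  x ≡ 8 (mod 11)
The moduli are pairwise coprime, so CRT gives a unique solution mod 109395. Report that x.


Product of moduli M = 17 · 13 · 5 · 9 · 11 = 109395.
Merge one congruence at a time:
  Start: x ≡ 11 (mod 17).
  Combine with x ≡ 1 (mod 13); new modulus lcm = 221.
    Write x = 11 + 17·t and substitute into x ≡ 1 (mod 13): 17·t ≡ 1 − 11 = -10 (mod 13).
    Reduce coefficients mod 13: 4·t ≡ 3 (mod 13).
    The inverse of 4 mod 13 is 10 (since 4·10 = 40 = 3·13 + 1), so t ≡ 10·3 = 30 ≡ 4 (mod 13).
    Then x = 11 + 17·4 = 79, valid modulo lcm(17, 13) = 221: x ≡ 79 (mod 221).
  Combine with x ≡ 1 (mod 5); new modulus lcm = 1105.
    Write x = 79 + 221·t and substitute into x ≡ 1 (mod 5): 221·t ≡ 1 − 79 = -78 (mod 5).
    Reduce coefficients mod 5: 1·t ≡ 2 (mod 5).
    So t ≡ 2 (mod 5).
    Then x = 79 + 221·2 = 521, valid modulo lcm(221, 5) = 1105: x ≡ 521 (mod 1105).
  Combine with x ≡ 2 (mod 9); new modulus lcm = 9945.
    Write x = 521 + 1105·t and substitute into x ≡ 2 (mod 9): 1105·t ≡ 2 − 521 = -519 (mod 9).
    Reduce coefficients mod 9: 7·t ≡ 3 (mod 9).
    The inverse of 7 mod 9 is 4 (since 7·4 = 28 = 3·9 + 1), so t ≡ 4·3 = 12 ≡ 3 (mod 9).
    Then x = 521 + 1105·3 = 3836, valid modulo lcm(1105, 9) = 9945: x ≡ 3836 (mod 9945).
  Combine with x ≡ 8 (mod 11); new modulus lcm = 109395.
    Write x = 3836 + 9945·t and substitute into x ≡ 8 (mod 11): 9945·t ≡ 8 − 3836 = -3828 (mod 11).
    Reduce coefficients mod 11: 1·t ≡ 0 (mod 11).
    So t ≡ 0 (mod 11).
    Then x = 3836 + 9945·0 = 3836, valid modulo lcm(9945, 11) = 109395: x ≡ 3836 (mod 109395).
Verify against each original: 3836 mod 17 = 11, 3836 mod 13 = 1, 3836 mod 5 = 1, 3836 mod 9 = 2, 3836 mod 11 = 8.

x ≡ 3836 (mod 109395).


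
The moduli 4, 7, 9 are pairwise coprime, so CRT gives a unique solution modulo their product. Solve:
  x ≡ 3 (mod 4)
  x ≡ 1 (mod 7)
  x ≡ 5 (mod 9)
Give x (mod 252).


Moduli 4, 7, 9 are pairwise coprime; by CRT there is a unique solution modulo M = 4 · 7 · 9 = 252.
Solve pairwise, accumulating the modulus:
  Start with x ≡ 3 (mod 4).
  Combine with x ≡ 1 (mod 7): since gcd(4, 7) = 1, we get a unique residue mod 28.
    Write x = 3 + 4·t and substitute into x ≡ 1 (mod 7): 4·t ≡ 1 − 3 = -2 (mod 7).
    Reduce coefficients mod 7: 4·t ≡ 5 (mod 7).
    The inverse of 4 mod 7 is 2 (since 4·2 = 8 = 1·7 + 1), so t ≡ 2·5 = 10 ≡ 3 (mod 7).
    Then x = 3 + 4·3 = 15, valid modulo lcm(4, 7) = 28: x ≡ 15 (mod 28).
  Combine with x ≡ 5 (mod 9): since gcd(28, 9) = 1, we get a unique residue mod 252.
    Write x = 15 + 28·t and substitute into x ≡ 5 (mod 9): 28·t ≡ 5 − 15 = -10 (mod 9).
    Reduce coefficients mod 9: 1·t ≡ 8 (mod 9).
    So t ≡ 8 (mod 9).
    Then x = 15 + 28·8 = 239, valid modulo lcm(28, 9) = 252: x ≡ 239 (mod 252).
Verify: 239 mod 4 = 3 ✓, 239 mod 7 = 1 ✓, 239 mod 9 = 5 ✓.

x ≡ 239 (mod 252).


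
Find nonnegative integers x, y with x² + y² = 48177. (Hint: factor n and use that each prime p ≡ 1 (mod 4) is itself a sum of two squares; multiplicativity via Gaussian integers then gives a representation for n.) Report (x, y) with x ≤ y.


Step 1: Factor n = 48177 = 3^2 · 53 · 101.
Step 2: Check the mod-4 condition on each prime factor: 3 ≡ 3 (mod 4), exponent 2 (must be even); 53 ≡ 1 (mod 4), exponent 1; 101 ≡ 1 (mod 4), exponent 1.
All primes ≡ 3 (mod 4) appear to even exponent (or don't appear), so by the two-squares theorem n IS expressible as a sum of two squares.
Step 3: Build a representation. Group n = k² · m with k = 3 and m = 53 · 101 = 5353 (a product of primes ≡ 1 (mod 4)); a representation of m scales to one of n via (k·x)² + (k·y)² = k²(x² + y²). Each prime p ≡ 1 (mod 4) is itself a sum of two squares; find a² by testing p − a² for a perfect square:
  53: 53 − 1² = 52, 53 − 2² = 49 = 7² ⇒ 53 = 2² + 7².
  101: 101 − 1² = 100 = 10² ⇒ 101 = 1² + 10².
  Combine using the Brahmagupta–Fibonacci identity (a² + b²)(c² + d²) = (ac − bd)² + (ad + bc)² = (ac + bd)² + (ad − bc)²:
  53 · 101 = 5353: from (2² + 7²)(1² + 10²), take (2·1 − 7·10, 2·10 + 7·1) = (2 − 70, 20 + 7) = (-68, 27); dropping signs (only squares matter) gives (68, 27); check 68² + 27² = 4624 + 729 = 5353 ✓.
  Scale by k = 3: (3·68, 3·27) = (204, 81).
Step 4: Order so x ≤ y and verify: 81² + 204² = 6561 + 41616 = 48177 = n. ✓

n = 48177 = 81² + 204² (one valid representation with x ≤ y).


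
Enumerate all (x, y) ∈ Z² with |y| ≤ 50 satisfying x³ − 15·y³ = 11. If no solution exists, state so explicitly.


The equation is x³ - 15y³ = 11. For fixed y, x³ = 15·y³ + 11, so a solution requires the RHS to be a perfect cube.
Strategy: iterate y from -50 to 50, compute RHS = 15·y³ + 11, and check whether it is a (positive or negative) perfect cube.
Check small values of y:
  y = 0: RHS = 11 is not a perfect cube.
  y = 1: RHS = 26 is not a perfect cube.
  y = -1: RHS = -4 is not a perfect cube.
  y = 2: RHS = 131 is not a perfect cube.
  y = -2: RHS = -109 is not a perfect cube.
  y = 3: RHS = 416 is not a perfect cube.
  y = -3: RHS = -394 is not a perfect cube.
Continuing the search up to |y| = 50 finds no solutions either.
No (x, y) in the scanned range satisfies the equation.

No integer solutions with |y| ≤ 50.


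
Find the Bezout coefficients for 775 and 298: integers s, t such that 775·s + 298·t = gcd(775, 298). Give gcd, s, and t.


Euclidean algorithm on (775, 298) — divide until remainder is 0:
  775 = 2 · 298 + 179
  298 = 1 · 179 + 119
  179 = 1 · 119 + 60
  119 = 1 · 60 + 59
  60 = 1 · 59 + 1
  59 = 59 · 1 + 0
gcd(775, 298) = 1.
Track Bezout coefficients alongside the remainders: start with r₀ = 775 = a·1 + b·0 (s = 1, t = 0) and r₁ = 298 = a·0 + b·1 (s = 0, t = 1); each new remainder r_{k+1} = r_{k-1} − q_k·r_k inherits s_{k+1} = s_{k-1} − q_k·s_k, t_{k+1} = t_{k-1} − q_k·t_k, so r_k = a·s_k + b·t_k at every step:
  q = 2: r = 179, s = 1 − 2·0 = 1, t = 0 − 2·1 = -2  (check: 775·1 + 298·(-2) = 179)
  q = 1: r = 119, s = 0 − 1·1 = -1, t = 1 − 1·(-2) = 3  (check: 775·(-1) + 298·3 = 119)
  q = 1: r = 60, s = 1 − 1·(-1) = 2, t = -2 − 1·3 = -5  (check: 775·2 + 298·(-5) = 60)
  q = 1: r = 59, s = -1 − 1·2 = -3, t = 3 − 1·(-5) = 8  (check: 775·(-3) + 298·8 = 59)
  q = 1: r = 1, s = 2 − 1·(-3) = 5, t = -5 − 1·8 = -13  (check: 775·5 + 298·(-13) = 1)
The row with r = 1 (the gcd) gives the Bezout coefficients s = 5, t = -13.
Result: 775 · (5) + 298 · (-13) = 1.

gcd(775, 298) = 1; s = 5, t = -13 (check: 775·5 + 298·(-13) = 1).


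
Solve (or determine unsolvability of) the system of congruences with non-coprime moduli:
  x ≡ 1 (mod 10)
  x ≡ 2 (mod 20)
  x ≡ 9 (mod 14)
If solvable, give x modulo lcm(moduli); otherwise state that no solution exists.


Moduli 10, 20, 14 are not pairwise coprime, so CRT works modulo lcm(m_i) when all pairwise compatibility conditions hold.
Pairwise compatibility: gcd(m_i, m_j) must divide a_i - a_j for every pair.
Merge one congruence at a time:
  Start: x ≡ 1 (mod 10).
  Combine with x ≡ 2 (mod 20): gcd(10, 20) = 10, and 2 - 1 = 1 is NOT divisible by 10.
    ⇒ system is inconsistent (no integer solution).

No solution (the system is inconsistent).


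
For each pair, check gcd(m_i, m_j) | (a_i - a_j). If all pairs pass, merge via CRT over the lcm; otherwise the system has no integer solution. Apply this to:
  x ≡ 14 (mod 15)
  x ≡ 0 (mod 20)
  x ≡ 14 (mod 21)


Moduli 15, 20, 21 are not pairwise coprime, so CRT works modulo lcm(m_i) when all pairwise compatibility conditions hold.
Pairwise compatibility: gcd(m_i, m_j) must divide a_i - a_j for every pair.
Merge one congruence at a time:
  Start: x ≡ 14 (mod 15).
  Combine with x ≡ 0 (mod 20): gcd(15, 20) = 5, and 0 - 14 = -14 is NOT divisible by 5.
    ⇒ system is inconsistent (no integer solution).

No solution (the system is inconsistent).


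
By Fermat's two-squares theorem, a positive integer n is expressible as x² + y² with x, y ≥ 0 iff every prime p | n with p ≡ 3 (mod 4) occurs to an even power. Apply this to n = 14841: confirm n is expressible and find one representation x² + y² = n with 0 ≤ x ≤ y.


Step 1: Factor n = 14841 = 3^2 · 17 · 97.
Step 2: Check the mod-4 condition on each prime factor: 3 ≡ 3 (mod 4), exponent 2 (must be even); 17 ≡ 1 (mod 4), exponent 1; 97 ≡ 1 (mod 4), exponent 1.
All primes ≡ 3 (mod 4) appear to even exponent (or don't appear), so by the two-squares theorem n IS expressible as a sum of two squares.
Step 3: Build a representation. Group n = k² · m with k = 3 and m = 17 · 97 = 1649 (a product of primes ≡ 1 (mod 4)); a representation of m scales to one of n via (k·x)² + (k·y)² = k²(x² + y²). Each prime p ≡ 1 (mod 4) is itself a sum of two squares; find a² by testing p − a² for a perfect square:
  17: 17 − 1² = 16 = 4² ⇒ 17 = 1² + 4².
  97: 97 − 1² = 96, 97 − 2² = 93, 97 − 3² = 88, 97 − 4² = 81 = 9² ⇒ 97 = 4² + 9².
  Combine using the Brahmagupta–Fibonacci identity (a² + b²)(c² + d²) = (ac − bd)² + (ad + bc)² = (ac + bd)² + (ad − bc)²:
  17 · 97 = 1649: from (1² + 4²)(4² + 9²), take (1·4 − 4·9, 1·9 + 4·4) = (4 − 36, 9 + 16) = (-32, 25); dropping signs (only squares matter) gives (32, 25); check 32² + 25² = 1024 + 625 = 1649 ✓.
  Scale by k = 3: (3·32, 3·25) = (96, 75).
Step 4: Order so x ≤ y and verify: 75² + 96² = 5625 + 9216 = 14841 = n. ✓

n = 14841 = 75² + 96² (one valid representation with x ≤ y).


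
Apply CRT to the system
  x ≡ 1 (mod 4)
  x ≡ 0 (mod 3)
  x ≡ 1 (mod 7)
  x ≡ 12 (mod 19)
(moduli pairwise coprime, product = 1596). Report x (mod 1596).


Product of moduli M = 4 · 3 · 7 · 19 = 1596.
Merge one congruence at a time:
  Start: x ≡ 1 (mod 4).
  Combine with x ≡ 0 (mod 3); new modulus lcm = 12.
    Write x = 1 + 4·t and substitute into x ≡ 0 (mod 3): 4·t ≡ 0 − 1 = -1 (mod 3).
    Reduce coefficients mod 3: 1·t ≡ 2 (mod 3).
    So t ≡ 2 (mod 3).
    Then x = 1 + 4·2 = 9, valid modulo lcm(4, 3) = 12: x ≡ 9 (mod 12).
  Combine with x ≡ 1 (mod 7); new modulus lcm = 84.
    Write x = 9 + 12·t and substitute into x ≡ 1 (mod 7): 12·t ≡ 1 − 9 = -8 (mod 7).
    Reduce coefficients mod 7: 5·t ≡ 6 (mod 7).
    The inverse of 5 mod 7 is 3 (since 5·3 = 15 = 2·7 + 1), so t ≡ 3·6 = 18 ≡ 4 (mod 7).
    Then x = 9 + 12·4 = 57, valid modulo lcm(12, 7) = 84: x ≡ 57 (mod 84).
  Combine with x ≡ 12 (mod 19); new modulus lcm = 1596.
    Write x = 57 + 84·t and substitute into x ≡ 12 (mod 19): 84·t ≡ 12 − 57 = -45 (mod 19).
    Reduce coefficients mod 19: 8·t ≡ 12 (mod 19).
    The inverse of 8 mod 19 is 12 (since 8·12 = 96 = 5·19 + 1), so t ≡ 12·12 = 144 ≡ 11 (mod 19).
    Then x = 57 + 84·11 = 981, valid modulo lcm(84, 19) = 1596: x ≡ 981 (mod 1596).
Verify against each original: 981 mod 4 = 1, 981 mod 3 = 0, 981 mod 7 = 1, 981 mod 19 = 12.

x ≡ 981 (mod 1596).


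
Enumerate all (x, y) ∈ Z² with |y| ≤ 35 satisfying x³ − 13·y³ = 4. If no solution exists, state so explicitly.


The equation is x³ - 13y³ = 4. For fixed y, x³ = 13·y³ + 4, so a solution requires the RHS to be a perfect cube.
Strategy: iterate y from -35 to 35, compute RHS = 13·y³ + 4, and check whether it is a (positive or negative) perfect cube.
Check small values of y:
  y = 0: RHS = 4 is not a perfect cube.
  y = 1: RHS = 17 is not a perfect cube.
  y = -1: RHS = -9 is not a perfect cube.
  y = 2: RHS = 108 is not a perfect cube.
  y = -2: RHS = -100 is not a perfect cube.
  y = 3: RHS = 355 is not a perfect cube.
  y = -3: RHS = -347 is not a perfect cube.
Continuing the search up to |y| = 35 finds no solutions either.
No (x, y) in the scanned range satisfies the equation.

No integer solutions with |y| ≤ 35.


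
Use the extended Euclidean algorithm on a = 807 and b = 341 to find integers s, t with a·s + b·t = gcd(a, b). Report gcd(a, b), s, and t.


Euclidean algorithm on (807, 341) — divide until remainder is 0:
  807 = 2 · 341 + 125
  341 = 2 · 125 + 91
  125 = 1 · 91 + 34
  91 = 2 · 34 + 23
  34 = 1 · 23 + 11
  23 = 2 · 11 + 1
  11 = 11 · 1 + 0
gcd(807, 341) = 1.
Track Bezout coefficients alongside the remainders: start with r₀ = 807 = a·1 + b·0 (s = 1, t = 0) and r₁ = 341 = a·0 + b·1 (s = 0, t = 1); each new remainder r_{k+1} = r_{k-1} − q_k·r_k inherits s_{k+1} = s_{k-1} − q_k·s_k, t_{k+1} = t_{k-1} − q_k·t_k, so r_k = a·s_k + b·t_k at every step:
  q = 2: r = 125, s = 1 − 2·0 = 1, t = 0 − 2·1 = -2  (check: 807·1 + 341·(-2) = 125)
  q = 2: r = 91, s = 0 − 2·1 = -2, t = 1 − 2·(-2) = 5  (check: 807·(-2) + 341·5 = 91)
  q = 1: r = 34, s = 1 − 1·(-2) = 3, t = -2 − 1·5 = -7  (check: 807·3 + 341·(-7) = 34)
  q = 2: r = 23, s = -2 − 2·3 = -8, t = 5 − 2·(-7) = 19  (check: 807·(-8) + 341·19 = 23)
  q = 1: r = 11, s = 3 − 1·(-8) = 11, t = -7 − 1·19 = -26  (check: 807·11 + 341·(-26) = 11)
  q = 2: r = 1, s = -8 − 2·11 = -30, t = 19 − 2·(-26) = 71  (check: 807·(-30) + 341·71 = 1)
The row with r = 1 (the gcd) gives the Bezout coefficients s = -30, t = 71.
Result: 807 · (-30) + 341 · (71) = 1.

gcd(807, 341) = 1; s = -30, t = 71 (check: 807·(-30) + 341·71 = 1).


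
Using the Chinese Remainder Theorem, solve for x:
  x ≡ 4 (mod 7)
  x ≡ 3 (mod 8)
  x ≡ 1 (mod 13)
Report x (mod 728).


Moduli 7, 8, 13 are pairwise coprime; by CRT there is a unique solution modulo M = 7 · 8 · 13 = 728.
Solve pairwise, accumulating the modulus:
  Start with x ≡ 4 (mod 7).
  Combine with x ≡ 3 (mod 8): since gcd(7, 8) = 1, we get a unique residue mod 56.
    Write x = 4 + 7·t and substitute into x ≡ 3 (mod 8): 7·t ≡ 3 − 4 = -1 (mod 8).
    Reduce coefficients mod 8: 7·t ≡ 7 (mod 8).
    The inverse of 7 mod 8 is 7 (since 7·7 = 49 = 6·8 + 1), so t ≡ 7·7 = 49 ≡ 1 (mod 8).
    Then x = 4 + 7·1 = 11, valid modulo lcm(7, 8) = 56: x ≡ 11 (mod 56).
  Combine with x ≡ 1 (mod 13): since gcd(56, 13) = 1, we get a unique residue mod 728.
    Write x = 11 + 56·t and substitute into x ≡ 1 (mod 13): 56·t ≡ 1 − 11 = -10 (mod 13).
    Reduce coefficients mod 13: 4·t ≡ 3 (mod 13).
    The inverse of 4 mod 13 is 10 (since 4·10 = 40 = 3·13 + 1), so t ≡ 10·3 = 30 ≡ 4 (mod 13).
    Then x = 11 + 56·4 = 235, valid modulo lcm(56, 13) = 728: x ≡ 235 (mod 728).
Verify: 235 mod 7 = 4 ✓, 235 mod 8 = 3 ✓, 235 mod 13 = 1 ✓.

x ≡ 235 (mod 728).


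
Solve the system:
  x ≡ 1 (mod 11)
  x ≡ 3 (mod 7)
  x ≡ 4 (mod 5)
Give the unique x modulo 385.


Moduli 11, 7, 5 are pairwise coprime; by CRT there is a unique solution modulo M = 11 · 7 · 5 = 385.
Solve pairwise, accumulating the modulus:
  Start with x ≡ 1 (mod 11).
  Combine with x ≡ 3 (mod 7): since gcd(11, 7) = 1, we get a unique residue mod 77.
    Write x = 1 + 11·t and substitute into x ≡ 3 (mod 7): 11·t ≡ 3 − 1 = 2 (mod 7).
    Reduce coefficients mod 7: 4·t ≡ 2 (mod 7).
    The inverse of 4 mod 7 is 2 (since 4·2 = 8 = 1·7 + 1), so t ≡ 2·2 = 4 ≡ 4 (mod 7).
    Then x = 1 + 11·4 = 45, valid modulo lcm(11, 7) = 77: x ≡ 45 (mod 77).
  Combine with x ≡ 4 (mod 5): since gcd(77, 5) = 1, we get a unique residue mod 385.
    Write x = 45 + 77·t and substitute into x ≡ 4 (mod 5): 77·t ≡ 4 − 45 = -41 (mod 5).
    Reduce coefficients mod 5: 2·t ≡ 4 (mod 5).
    The inverse of 2 mod 5 is 3 (since 2·3 = 6 = 1·5 + 1), so t ≡ 3·4 = 12 ≡ 2 (mod 5).
    Then x = 45 + 77·2 = 199, valid modulo lcm(77, 5) = 385: x ≡ 199 (mod 385).
Verify: 199 mod 11 = 1 ✓, 199 mod 7 = 3 ✓, 199 mod 5 = 4 ✓.

x ≡ 199 (mod 385).


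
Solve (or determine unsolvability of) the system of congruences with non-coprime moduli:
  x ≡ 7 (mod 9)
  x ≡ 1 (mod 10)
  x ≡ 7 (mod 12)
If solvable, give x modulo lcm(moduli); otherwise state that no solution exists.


Moduli 9, 10, 12 are not pairwise coprime, so CRT works modulo lcm(m_i) when all pairwise compatibility conditions hold.
Pairwise compatibility: gcd(m_i, m_j) must divide a_i - a_j for every pair.
Merge one congruence at a time:
  Start: x ≡ 7 (mod 9).
  Combine with x ≡ 1 (mod 10): gcd(9, 10) = 1; 1 - 7 = -6, which IS divisible by 1, so compatible.
    Write x = 7 + 9·t and substitute into x ≡ 1 (mod 10): 9·t ≡ 1 − 7 = -6 (mod 10).
    Reduce coefficients mod 10: 9·t ≡ 4 (mod 10).
    The inverse of 9 mod 10 is 9 (since 9·9 = 81 = 8·10 + 1), so t ≡ 9·4 = 36 ≡ 6 (mod 10).
    Then x = 7 + 9·6 = 61, valid modulo lcm(9, 10) = 90: x ≡ 61 (mod 90).
  Combine with x ≡ 7 (mod 12): gcd(90, 12) = 6; 7 - 61 = -54, which IS divisible by 6, so compatible.
    Write x = 61 + 90·t and substitute into x ≡ 7 (mod 12): 90·t ≡ 7 − 61 = -54 (mod 12).
    Divide the congruence (and modulus) by g = 6: 15·t ≡ -9 (mod 2).
    Reduce coefficients mod 2: 1·t ≡ 1 (mod 2).
    So t ≡ 1 (mod 2).
    Then x = 61 + 90·1 = 151, valid modulo lcm(90, 12) = 180: x ≡ 151 (mod 180).
Verify: 151 mod 9 = 7, 151 mod 10 = 1, 151 mod 12 = 7.

x ≡ 151 (mod 180).


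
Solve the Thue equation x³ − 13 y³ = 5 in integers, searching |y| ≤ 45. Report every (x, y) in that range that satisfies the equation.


The equation is x³ - 13y³ = 5. For fixed y, x³ = 13·y³ + 5, so a solution requires the RHS to be a perfect cube.
Strategy: iterate y from -45 to 45, compute RHS = 13·y³ + 5, and check whether it is a (positive or negative) perfect cube.
Check small values of y:
  y = 0: RHS = 5 is not a perfect cube.
  y = 1: RHS = 18 is not a perfect cube.
  y = -1: RHS = -8 = (-2)³ ⇒ x = -2 works.
  y = 2: RHS = 109 is not a perfect cube.
  y = -2: RHS = -99 is not a perfect cube.
  y = 3: RHS = 356 is not a perfect cube.
  y = -3: RHS = -346 is not a perfect cube.
Continuing the search up to |y| = 45 finds no further solutions beyond those listed.
Collected solutions: (-2, -1).

Solutions (with |y| ≤ 45): (-2, -1).


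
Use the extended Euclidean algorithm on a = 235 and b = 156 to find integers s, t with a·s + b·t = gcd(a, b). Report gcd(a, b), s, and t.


Euclidean algorithm on (235, 156) — divide until remainder is 0:
  235 = 1 · 156 + 79
  156 = 1 · 79 + 77
  79 = 1 · 77 + 2
  77 = 38 · 2 + 1
  2 = 2 · 1 + 0
gcd(235, 156) = 1.
Track Bezout coefficients alongside the remainders: start with r₀ = 235 = a·1 + b·0 (s = 1, t = 0) and r₁ = 156 = a·0 + b·1 (s = 0, t = 1); each new remainder r_{k+1} = r_{k-1} − q_k·r_k inherits s_{k+1} = s_{k-1} − q_k·s_k, t_{k+1} = t_{k-1} − q_k·t_k, so r_k = a·s_k + b·t_k at every step:
  q = 1: r = 79, s = 1 − 1·0 = 1, t = 0 − 1·1 = -1  (check: 235·1 + 156·(-1) = 79)
  q = 1: r = 77, s = 0 − 1·1 = -1, t = 1 − 1·(-1) = 2  (check: 235·(-1) + 156·2 = 77)
  q = 1: r = 2, s = 1 − 1·(-1) = 2, t = -1 − 1·2 = -3  (check: 235·2 + 156·(-3) = 2)
  q = 38: r = 1, s = -1 − 38·2 = -77, t = 2 − 38·(-3) = 116  (check: 235·(-77) + 156·116 = 1)
The row with r = 1 (the gcd) gives the Bezout coefficients s = -77, t = 116.
Result: 235 · (-77) + 156 · (116) = 1.

gcd(235, 156) = 1; s = -77, t = 116 (check: 235·(-77) + 156·116 = 1).


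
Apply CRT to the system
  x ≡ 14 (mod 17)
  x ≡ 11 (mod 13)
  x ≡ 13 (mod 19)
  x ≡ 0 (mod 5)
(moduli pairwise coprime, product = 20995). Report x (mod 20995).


Product of moduli M = 17 · 13 · 19 · 5 = 20995.
Merge one congruence at a time:
  Start: x ≡ 14 (mod 17).
  Combine with x ≡ 11 (mod 13); new modulus lcm = 221.
    Write x = 14 + 17·t and substitute into x ≡ 11 (mod 13): 17·t ≡ 11 − 14 = -3 (mod 13).
    Reduce coefficients mod 13: 4·t ≡ 10 (mod 13).
    The inverse of 4 mod 13 is 10 (since 4·10 = 40 = 3·13 + 1), so t ≡ 10·10 = 100 ≡ 9 (mod 13).
    Then x = 14 + 17·9 = 167, valid modulo lcm(17, 13) = 221: x ≡ 167 (mod 221).
  Combine with x ≡ 13 (mod 19); new modulus lcm = 4199.
    Write x = 167 + 221·t and substitute into x ≡ 13 (mod 19): 221·t ≡ 13 − 167 = -154 (mod 19).
    Reduce coefficients mod 19: 12·t ≡ 17 (mod 19).
    The inverse of 12 mod 19 is 8 (since 12·8 = 96 = 5·19 + 1), so t ≡ 8·17 = 136 ≡ 3 (mod 19).
    Then x = 167 + 221·3 = 830, valid modulo lcm(221, 19) = 4199: x ≡ 830 (mod 4199).
  Combine with x ≡ 0 (mod 5); new modulus lcm = 20995.
    Write x = 830 + 4199·t and substitute into x ≡ 0 (mod 5): 4199·t ≡ 0 − 830 = -830 (mod 5).
    Reduce coefficients mod 5: 4·t ≡ 0 (mod 5).
    The inverse of 4 mod 5 is 4 (since 4·4 = 16 = 3·5 + 1), so t ≡ 4·0 = 0 ≡ 0 (mod 5).
    Then x = 830 + 4199·0 = 830, valid modulo lcm(4199, 5) = 20995: x ≡ 830 (mod 20995).
Verify against each original: 830 mod 17 = 14, 830 mod 13 = 11, 830 mod 19 = 13, 830 mod 5 = 0.

x ≡ 830 (mod 20995).


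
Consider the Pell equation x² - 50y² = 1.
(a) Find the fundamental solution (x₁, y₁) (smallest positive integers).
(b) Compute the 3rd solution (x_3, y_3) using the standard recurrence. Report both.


Step 1: Find the fundamental solution (x₁, y₁) of x² - 50y² = 1.
  Expand √50 as a continued fraction. a₀ = ⌊√50⌋ = 7; iterate m_{k+1} = d_k·a_k − m_k, d_{k+1} = (50 − m_{k+1}²)/d_k, a_{k+1} = ⌊(a₀ + m_{k+1})/d_{k+1}⌋ (starting m₀ = 0, d₀ = 1), with convergents p_k = a_k·p_{k-1} + p_{k-2}, q_k = a_k·q_{k-1} + q_{k-2} (p₋₁ = 1, q₋₁ = 0):
  k = 0: a₀ = 7; p₀/q₀ = 7/1; p₀² − 50·q₀² = 49 − 50 = -1.
  k = 1: m = 7, d = 1, a = ⌊(7 + 7)/1⌋ = 14; p/q = (14·7 + 1)/(14·1 + 0) = 99/14; p² − 50·q² = 9801 − 9800 = 1.
  The first convergent with p² − 50·q² = 1 gives the fundamental solution (x₁, y₁) = (99, 14).
Step 2: Apply the recurrence (x_{n+1}, y_{n+1}) = (x₁x_n + 50y₁y_n, x₁y_n + y₁x_n) repeatedly.
  From (x_1, y_1) = (99, 14): x_2 = 99·99 + 50·14·14 = 19601; y_2 = 99·14 + 14·99 = 2772.
  From (x_2, y_2) = (19601, 2772): x_3 = 99·19601 + 50·14·2772 = 3880899; y_3 = 99·2772 + 14·19601 = 548842.
Step 3: Verify x_3² - 50·y_3² = 15061377048201 - 15061377048200 = 1 (should be 1). ✓

(x_1, y_1) = (99, 14); (x_3, y_3) = (3880899, 548842).


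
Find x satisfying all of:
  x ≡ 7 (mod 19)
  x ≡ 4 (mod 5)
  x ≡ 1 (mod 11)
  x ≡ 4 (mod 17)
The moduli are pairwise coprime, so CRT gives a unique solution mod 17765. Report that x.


Product of moduli M = 19 · 5 · 11 · 17 = 17765.
Merge one congruence at a time:
  Start: x ≡ 7 (mod 19).
  Combine with x ≡ 4 (mod 5); new modulus lcm = 95.
    Write x = 7 + 19·t and substitute into x ≡ 4 (mod 5): 19·t ≡ 4 − 7 = -3 (mod 5).
    Reduce coefficients mod 5: 4·t ≡ 2 (mod 5).
    The inverse of 4 mod 5 is 4 (since 4·4 = 16 = 3·5 + 1), so t ≡ 4·2 = 8 ≡ 3 (mod 5).
    Then x = 7 + 19·3 = 64, valid modulo lcm(19, 5) = 95: x ≡ 64 (mod 95).
  Combine with x ≡ 1 (mod 11); new modulus lcm = 1045.
    Write x = 64 + 95·t and substitute into x ≡ 1 (mod 11): 95·t ≡ 1 − 64 = -63 (mod 11).
    Reduce coefficients mod 11: 7·t ≡ 3 (mod 11).
    The inverse of 7 mod 11 is 8 (since 7·8 = 56 = 5·11 + 1), so t ≡ 8·3 = 24 ≡ 2 (mod 11).
    Then x = 64 + 95·2 = 254, valid modulo lcm(95, 11) = 1045: x ≡ 254 (mod 1045).
  Combine with x ≡ 4 (mod 17); new modulus lcm = 17765.
    Write x = 254 + 1045·t and substitute into x ≡ 4 (mod 17): 1045·t ≡ 4 − 254 = -250 (mod 17).
    Reduce coefficients mod 17: 8·t ≡ 5 (mod 17).
    The inverse of 8 mod 17 is 15 (since 8·15 = 120 = 7·17 + 1), so t ≡ 15·5 = 75 ≡ 7 (mod 17).
    Then x = 254 + 1045·7 = 7569, valid modulo lcm(1045, 17) = 17765: x ≡ 7569 (mod 17765).
Verify against each original: 7569 mod 19 = 7, 7569 mod 5 = 4, 7569 mod 11 = 1, 7569 mod 17 = 4.

x ≡ 7569 (mod 17765).


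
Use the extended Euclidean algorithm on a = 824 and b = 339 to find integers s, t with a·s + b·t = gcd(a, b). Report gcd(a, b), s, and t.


Euclidean algorithm on (824, 339) — divide until remainder is 0:
  824 = 2 · 339 + 146
  339 = 2 · 146 + 47
  146 = 3 · 47 + 5
  47 = 9 · 5 + 2
  5 = 2 · 2 + 1
  2 = 2 · 1 + 0
gcd(824, 339) = 1.
Track Bezout coefficients alongside the remainders: start with r₀ = 824 = a·1 + b·0 (s = 1, t = 0) and r₁ = 339 = a·0 + b·1 (s = 0, t = 1); each new remainder r_{k+1} = r_{k-1} − q_k·r_k inherits s_{k+1} = s_{k-1} − q_k·s_k, t_{k+1} = t_{k-1} − q_k·t_k, so r_k = a·s_k + b·t_k at every step:
  q = 2: r = 146, s = 1 − 2·0 = 1, t = 0 − 2·1 = -2  (check: 824·1 + 339·(-2) = 146)
  q = 2: r = 47, s = 0 − 2·1 = -2, t = 1 − 2·(-2) = 5  (check: 824·(-2) + 339·5 = 47)
  q = 3: r = 5, s = 1 − 3·(-2) = 7, t = -2 − 3·5 = -17  (check: 824·7 + 339·(-17) = 5)
  q = 9: r = 2, s = -2 − 9·7 = -65, t = 5 − 9·(-17) = 158  (check: 824·(-65) + 339·158 = 2)
  q = 2: r = 1, s = 7 − 2·(-65) = 137, t = -17 − 2·158 = -333  (check: 824·137 + 339·(-333) = 1)
The row with r = 1 (the gcd) gives the Bezout coefficients s = 137, t = -333.
Result: 824 · (137) + 339 · (-333) = 1.

gcd(824, 339) = 1; s = 137, t = -333 (check: 824·137 + 339·(-333) = 1).


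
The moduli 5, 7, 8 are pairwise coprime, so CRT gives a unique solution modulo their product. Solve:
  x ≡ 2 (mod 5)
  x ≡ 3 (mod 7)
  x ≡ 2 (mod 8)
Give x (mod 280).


Moduli 5, 7, 8 are pairwise coprime; by CRT there is a unique solution modulo M = 5 · 7 · 8 = 280.
Solve pairwise, accumulating the modulus:
  Start with x ≡ 2 (mod 5).
  Combine with x ≡ 3 (mod 7): since gcd(5, 7) = 1, we get a unique residue mod 35.
    Write x = 2 + 5·t and substitute into x ≡ 3 (mod 7): 5·t ≡ 3 − 2 = 1 (mod 7).
    The inverse of 5 mod 7 is 3 (since 5·3 = 15 = 2·7 + 1), so t ≡ 3·1 = 3 ≡ 3 (mod 7).
    Then x = 2 + 5·3 = 17, valid modulo lcm(5, 7) = 35: x ≡ 17 (mod 35).
  Combine with x ≡ 2 (mod 8): since gcd(35, 8) = 1, we get a unique residue mod 280.
    Write x = 17 + 35·t and substitute into x ≡ 2 (mod 8): 35·t ≡ 2 − 17 = -15 (mod 8).
    Reduce coefficients mod 8: 3·t ≡ 1 (mod 8).
    The inverse of 3 mod 8 is 3 (since 3·3 = 9 = 1·8 + 1), so t ≡ 3·1 = 3 ≡ 3 (mod 8).
    Then x = 17 + 35·3 = 122, valid modulo lcm(35, 8) = 280: x ≡ 122 (mod 280).
Verify: 122 mod 5 = 2 ✓, 122 mod 7 = 3 ✓, 122 mod 8 = 2 ✓.

x ≡ 122 (mod 280).


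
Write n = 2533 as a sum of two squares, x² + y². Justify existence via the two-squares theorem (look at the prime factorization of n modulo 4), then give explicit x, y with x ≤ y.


Step 1: Factor n = 2533 = 17 · 149.
Step 2: Check the mod-4 condition on each prime factor: 17 ≡ 1 (mod 4), exponent 1; 149 ≡ 1 (mod 4), exponent 1.
All primes ≡ 3 (mod 4) appear to even exponent (or don't appear), so by the two-squares theorem n IS expressible as a sum of two squares.
Step 3: Build a representation. Here n = 17 · 149 is a product of primes ≡ 1 (mod 4). Each prime p ≡ 1 (mod 4) is itself a sum of two squares; find a² by testing p − a² for a perfect square:
  17: 17 − 1² = 16 = 4² ⇒ 17 = 1² + 4².
  149: 149 − 1² = 148, 149 − 2² = 145, 149 − 3² = 140, 149 − 4² = 133, 149 − 5² = 124, 149 − 6² = 113, 149 − 7² = 100 = 10² ⇒ 149 = 7² + 10².
  Combine using the Brahmagupta–Fibonacci identity (a² + b²)(c² + d²) = (ac − bd)² + (ad + bc)² = (ac + bd)² + (ad − bc)²:
  17 · 149 = 2533: from (1² + 4²)(7² + 10²), take (1·7 − 4·10, 1·10 + 4·7) = (7 − 40, 10 + 28) = (-33, 38); dropping signs (only squares matter) gives (33, 38); check 33² + 38² = 1089 + 1444 = 2533 ✓.
Step 4: Order so x ≤ y and verify: 33² + 38² = 1089 + 1444 = 2533 = n. ✓

n = 2533 = 33² + 38² (one valid representation with x ≤ y).


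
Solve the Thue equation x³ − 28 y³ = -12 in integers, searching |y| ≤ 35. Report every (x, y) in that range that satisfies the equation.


The equation is x³ - 28y³ = -12. For fixed y, x³ = 28·y³ − 12, so a solution requires the RHS to be a perfect cube.
Strategy: iterate y from -35 to 35, compute RHS = 28·y³ − 12, and check whether it is a (positive or negative) perfect cube.
Check small values of y:
  y = 0: RHS = -12 is not a perfect cube.
  y = 1: RHS = 16 is not a perfect cube.
  y = -1: RHS = -40 is not a perfect cube.
  y = 2: RHS = 212 is not a perfect cube.
  y = -2: RHS = -236 is not a perfect cube.
  y = 3: RHS = 744 is not a perfect cube.
  y = -3: RHS = -768 is not a perfect cube.
Continuing the search up to |y| = 35 finds no solutions either.
No (x, y) in the scanned range satisfies the equation.

No integer solutions with |y| ≤ 35.


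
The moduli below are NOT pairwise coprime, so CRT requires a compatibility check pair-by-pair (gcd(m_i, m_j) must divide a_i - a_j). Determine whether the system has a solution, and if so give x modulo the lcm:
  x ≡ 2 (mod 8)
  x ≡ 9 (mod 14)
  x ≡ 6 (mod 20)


Moduli 8, 14, 20 are not pairwise coprime, so CRT works modulo lcm(m_i) when all pairwise compatibility conditions hold.
Pairwise compatibility: gcd(m_i, m_j) must divide a_i - a_j for every pair.
Merge one congruence at a time:
  Start: x ≡ 2 (mod 8).
  Combine with x ≡ 9 (mod 14): gcd(8, 14) = 2, and 9 - 2 = 7 is NOT divisible by 2.
    ⇒ system is inconsistent (no integer solution).

No solution (the system is inconsistent).


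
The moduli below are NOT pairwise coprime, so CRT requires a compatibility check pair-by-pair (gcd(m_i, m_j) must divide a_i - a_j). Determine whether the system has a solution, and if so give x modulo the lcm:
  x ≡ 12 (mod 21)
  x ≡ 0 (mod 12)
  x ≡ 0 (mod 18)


Moduli 21, 12, 18 are not pairwise coprime, so CRT works modulo lcm(m_i) when all pairwise compatibility conditions hold.
Pairwise compatibility: gcd(m_i, m_j) must divide a_i - a_j for every pair.
Merge one congruence at a time:
  Start: x ≡ 12 (mod 21).
  Combine with x ≡ 0 (mod 12): gcd(21, 12) = 3; 0 - 12 = -12, which IS divisible by 3, so compatible.
    Write x = 12 + 21·t and substitute into x ≡ 0 (mod 12): 21·t ≡ 0 − 12 = -12 (mod 12).
    Divide the congruence (and modulus) by g = 3: 7·t ≡ -4 (mod 4).
    Reduce coefficients mod 4: 3·t ≡ 0 (mod 4).
    The inverse of 3 mod 4 is 3 (since 3·3 = 9 = 2·4 + 1), so t ≡ 3·0 = 0 ≡ 0 (mod 4).
    Then x = 12 + 21·0 = 12, valid modulo lcm(21, 12) = 84: x ≡ 12 (mod 84).
  Combine with x ≡ 0 (mod 18): gcd(84, 18) = 6; 0 - 12 = -12, which IS divisible by 6, so compatible.
    Write x = 12 + 84·t and substitute into x ≡ 0 (mod 18): 84·t ≡ 0 − 12 = -12 (mod 18).
    Divide the congruence (and modulus) by g = 6: 14·t ≡ -2 (mod 3).
    Reduce coefficients mod 3: 2·t ≡ 1 (mod 3).
    The inverse of 2 mod 3 is 2 (since 2·2 = 4 = 1·3 + 1), so t ≡ 2·1 = 2 ≡ 2 (mod 3).
    Then x = 12 + 84·2 = 180, valid modulo lcm(84, 18) = 252: x ≡ 180 (mod 252).
Verify: 180 mod 21 = 12, 180 mod 12 = 0, 180 mod 18 = 0.

x ≡ 180 (mod 252).


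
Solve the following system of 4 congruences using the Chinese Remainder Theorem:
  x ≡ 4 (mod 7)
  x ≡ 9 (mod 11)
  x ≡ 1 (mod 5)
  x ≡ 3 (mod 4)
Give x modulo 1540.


Product of moduli M = 7 · 11 · 5 · 4 = 1540.
Merge one congruence at a time:
  Start: x ≡ 4 (mod 7).
  Combine with x ≡ 9 (mod 11); new modulus lcm = 77.
    Write x = 4 + 7·t and substitute into x ≡ 9 (mod 11): 7·t ≡ 9 − 4 = 5 (mod 11).
    The inverse of 7 mod 11 is 8 (since 7·8 = 56 = 5·11 + 1), so t ≡ 8·5 = 40 ≡ 7 (mod 11).
    Then x = 4 + 7·7 = 53, valid modulo lcm(7, 11) = 77: x ≡ 53 (mod 77).
  Combine with x ≡ 1 (mod 5); new modulus lcm = 385.
    Write x = 53 + 77·t and substitute into x ≡ 1 (mod 5): 77·t ≡ 1 − 53 = -52 (mod 5).
    Reduce coefficients mod 5: 2·t ≡ 3 (mod 5).
    The inverse of 2 mod 5 is 3 (since 2·3 = 6 = 1·5 + 1), so t ≡ 3·3 = 9 ≡ 4 (mod 5).
    Then x = 53 + 77·4 = 361, valid modulo lcm(77, 5) = 385: x ≡ 361 (mod 385).
  Combine with x ≡ 3 (mod 4); new modulus lcm = 1540.
    Write x = 361 + 385·t and substitute into x ≡ 3 (mod 4): 385·t ≡ 3 − 361 = -358 (mod 4).
    Reduce coefficients mod 4: 1·t ≡ 2 (mod 4).
    So t ≡ 2 (mod 4).
    Then x = 361 + 385·2 = 1131, valid modulo lcm(385, 4) = 1540: x ≡ 1131 (mod 1540).
Verify against each original: 1131 mod 7 = 4, 1131 mod 11 = 9, 1131 mod 5 = 1, 1131 mod 4 = 3.

x ≡ 1131 (mod 1540).
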